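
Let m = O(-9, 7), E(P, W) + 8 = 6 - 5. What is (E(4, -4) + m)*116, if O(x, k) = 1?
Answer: -696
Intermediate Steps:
E(P, W) = -7 (E(P, W) = -8 + (6 - 5) = -8 + 1 = -7)
m = 1
(E(4, -4) + m)*116 = (-7 + 1)*116 = -6*116 = -696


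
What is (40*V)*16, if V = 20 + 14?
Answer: 21760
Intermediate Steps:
V = 34
(40*V)*16 = (40*34)*16 = 1360*16 = 21760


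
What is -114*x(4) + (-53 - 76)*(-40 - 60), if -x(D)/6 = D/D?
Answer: 13584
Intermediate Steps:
x(D) = -6 (x(D) = -6*D/D = -6*1 = -6)
-114*x(4) + (-53 - 76)*(-40 - 60) = -114*(-6) + (-53 - 76)*(-40 - 60) = 684 - 129*(-100) = 684 + 12900 = 13584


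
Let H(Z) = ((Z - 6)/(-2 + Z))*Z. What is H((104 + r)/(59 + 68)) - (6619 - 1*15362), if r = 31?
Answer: 132217604/15113 ≈ 8748.6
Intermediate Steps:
H(Z) = Z*(-6 + Z)/(-2 + Z) (H(Z) = ((-6 + Z)/(-2 + Z))*Z = Z*(-6 + Z)/(-2 + Z))
H((104 + r)/(59 + 68)) - (6619 - 1*15362) = ((104 + 31)/(59 + 68))*(-6 + (104 + 31)/(59 + 68))/(-2 + (104 + 31)/(59 + 68)) - (6619 - 1*15362) = (135/127)*(-6 + 135/127)/(-2 + 135/127) - (6619 - 15362) = (135*(1/127))*(-6 + 135*(1/127))/(-2 + 135*(1/127)) - 1*(-8743) = 135*(-6 + 135/127)/(127*(-2 + 135/127)) + 8743 = (135/127)*(-627/127)/(-119/127) + 8743 = (135/127)*(-127/119)*(-627/127) + 8743 = 84645/15113 + 8743 = 132217604/15113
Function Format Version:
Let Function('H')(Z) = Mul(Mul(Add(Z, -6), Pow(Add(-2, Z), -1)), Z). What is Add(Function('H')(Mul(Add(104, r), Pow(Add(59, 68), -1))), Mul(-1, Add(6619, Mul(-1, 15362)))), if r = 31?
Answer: Rational(132217604, 15113) ≈ 8748.6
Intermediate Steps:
Function('H')(Z) = Mul(Z, Pow(Add(-2, Z), -1), Add(-6, Z)) (Function('H')(Z) = Mul(Mul(Add(-6, Z), Pow(Add(-2, Z), -1)), Z) = Mul(Mul(Pow(Add(-2, Z), -1), Add(-6, Z)), Z) = Mul(Z, Pow(Add(-2, Z), -1), Add(-6, Z)))
Add(Function('H')(Mul(Add(104, r), Pow(Add(59, 68), -1))), Mul(-1, Add(6619, Mul(-1, 15362)))) = Add(Mul(Mul(Add(104, 31), Pow(Add(59, 68), -1)), Pow(Add(-2, Mul(Add(104, 31), Pow(Add(59, 68), -1))), -1), Add(-6, Mul(Add(104, 31), Pow(Add(59, 68), -1)))), Mul(-1, Add(6619, Mul(-1, 15362)))) = Add(Mul(Mul(135, Pow(127, -1)), Pow(Add(-2, Mul(135, Pow(127, -1))), -1), Add(-6, Mul(135, Pow(127, -1)))), Mul(-1, Add(6619, -15362))) = Add(Mul(Mul(135, Rational(1, 127)), Pow(Add(-2, Mul(135, Rational(1, 127))), -1), Add(-6, Mul(135, Rational(1, 127)))), Mul(-1, -8743)) = Add(Mul(Rational(135, 127), Pow(Add(-2, Rational(135, 127)), -1), Add(-6, Rational(135, 127))), 8743) = Add(Mul(Rational(135, 127), Pow(Rational(-119, 127), -1), Rational(-627, 127)), 8743) = Add(Mul(Rational(135, 127), Rational(-127, 119), Rational(-627, 127)), 8743) = Add(Rational(84645, 15113), 8743) = Rational(132217604, 15113)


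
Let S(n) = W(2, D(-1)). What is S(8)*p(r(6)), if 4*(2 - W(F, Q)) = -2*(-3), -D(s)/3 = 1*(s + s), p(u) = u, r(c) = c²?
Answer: 18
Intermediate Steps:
D(s) = -6*s (D(s) = -3*(s + s) = -3*2*s = -6*s)
W(F, Q) = ½ (W(F, Q) = 2 - (-1)*(-3)/2 = 2 - ¼*6 = 2 - 3/2 = ½)
S(n) = ½
S(8)*p(r(6)) = (½)*6² = (½)*36 = 18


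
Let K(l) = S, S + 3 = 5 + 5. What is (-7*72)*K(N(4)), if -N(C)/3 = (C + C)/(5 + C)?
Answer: -3528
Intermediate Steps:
N(C) = -6*C/(5 + C) (N(C) = -3*(C + C)/(5 + C) = -3*2*C/(5 + C) = -6*C/(5 + C))
S = 7 (S = -3 + (5 + 5) = -3 + 10 = 7)
K(l) = 7
(-7*72)*K(N(4)) = -7*72*7 = -504*7 = -3528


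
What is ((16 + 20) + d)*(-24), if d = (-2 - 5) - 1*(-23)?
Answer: -1248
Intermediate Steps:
d = 16 (d = -7 + 23 = 16)
((16 + 20) + d)*(-24) = ((16 + 20) + 16)*(-24) = (36 + 16)*(-24) = 52*(-24) = -1248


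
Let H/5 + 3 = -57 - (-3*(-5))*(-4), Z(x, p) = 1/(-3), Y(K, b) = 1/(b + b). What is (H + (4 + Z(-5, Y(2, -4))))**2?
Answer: 121/9 ≈ 13.444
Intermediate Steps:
Y(K, b) = 1/(2*b)
Z(x, p) = -1/3 (Z(x, p) = 1*(-1/3) = -1/3)
H = 0 (H = -15 + 5*(-57 - (-3*(-5))*(-4)) = -15 + 5*(-57 - 15*(-4)) = -15 + 5*(-57 - 1*(-60)) = -15 + 5*(-57 + 60) = -15 + 5*3 = -15 + 15 = 0)
(H + (4 + Z(-5, Y(2, -4))))**2 = (0 + (4 - 1/3))**2 = (0 + 11/3)**2 = (11/3)**2 = 121/9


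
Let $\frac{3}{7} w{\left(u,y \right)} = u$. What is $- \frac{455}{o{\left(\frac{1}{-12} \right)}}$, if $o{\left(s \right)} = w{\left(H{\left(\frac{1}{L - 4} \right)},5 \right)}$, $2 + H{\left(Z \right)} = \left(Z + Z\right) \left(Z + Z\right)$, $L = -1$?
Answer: $\frac{4875}{46} \approx 105.98$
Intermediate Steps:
$H{\left(Z \right)} = -2 + 4 Z^{2}$ ($H{\left(Z \right)} = -2 + \left(Z + Z\right) \left(Z + Z\right) = -2 + 2 Z 2 Z = -2 + 4 Z^{2}$)
$w{\left(u,y \right)} = \frac{7 u}{3}$
$o{\left(s \right)} = - \frac{322}{75}$ ($o{\left(s \right)} = \frac{7 \left(-2 + 4 \left(\frac{1}{-1 - 4}\right)^{2}\right)}{3} = \frac{7 \left(-2 + 4 \left(\frac{1}{-5}\right)^{2}\right)}{3} = \frac{7 \left(-2 + 4 \left(- \frac{1}{5}\right)^{2}\right)}{3} = \frac{7 \left(-2 + 4 \cdot \frac{1}{25}\right)}{3} = \frac{7 \left(-2 + \frac{4}{25}\right)}{3} = \frac{7}{3} \left(- \frac{46}{25}\right) = - \frac{322}{75}$)
$- \frac{455}{o{\left(\frac{1}{-12} \right)}} = - \frac{455}{- \frac{322}{75}} = \left(-455\right) \left(- \frac{75}{322}\right) = \frac{4875}{46}$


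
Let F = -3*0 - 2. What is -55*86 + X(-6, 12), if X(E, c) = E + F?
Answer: -4738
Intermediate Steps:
F = -2 (F = 0 - 2 = -2)
X(E, c) = -2 + E (X(E, c) = E - 2 = -2 + E)
-55*86 + X(-6, 12) = -55*86 + (-2 - 6) = -4730 - 8 = -4738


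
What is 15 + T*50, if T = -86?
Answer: -4285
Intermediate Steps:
15 + T*50 = 15 - 86*50 = 15 - 4300 = -4285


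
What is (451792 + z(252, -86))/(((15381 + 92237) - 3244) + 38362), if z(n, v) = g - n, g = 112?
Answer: 112913/35684 ≈ 3.1642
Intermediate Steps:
z(n, v) = 112 - n
(451792 + z(252, -86))/(((15381 + 92237) - 3244) + 38362) = (451792 + (112 - 1*252))/(((15381 + 92237) - 3244) + 38362) = (451792 + (112 - 252))/((107618 - 3244) + 38362) = (451792 - 140)/(104374 + 38362) = 451652/142736 = 451652*(1/142736) = 112913/35684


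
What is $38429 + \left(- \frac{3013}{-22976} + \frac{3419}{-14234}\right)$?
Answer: $\frac{6283899624417}{163520192} \approx 38429.0$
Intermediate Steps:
$38429 + \left(- \frac{3013}{-22976} + \frac{3419}{-14234}\right) = 38429 + \left(\left(-3013\right) \left(- \frac{1}{22976}\right) + 3419 \left(- \frac{1}{14234}\right)\right) = 38429 + \left(\frac{3013}{22976} - \frac{3419}{14234}\right) = 38429 - \frac{17833951}{163520192} = \frac{6283899624417}{163520192}$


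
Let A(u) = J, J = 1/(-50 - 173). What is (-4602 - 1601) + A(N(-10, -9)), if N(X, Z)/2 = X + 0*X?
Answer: -1383270/223 ≈ -6203.0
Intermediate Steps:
J = -1/223 (J = 1/(-223) = -1/223 ≈ -0.0044843)
N(X, Z) = 2*X (N(X, Z) = 2*(X + 0*X) = 2*(X + 0) = 2*X)
A(u) = -1/223
(-4602 - 1601) + A(N(-10, -9)) = (-4602 - 1601) - 1/223 = -6203 - 1/223 = -1383270/223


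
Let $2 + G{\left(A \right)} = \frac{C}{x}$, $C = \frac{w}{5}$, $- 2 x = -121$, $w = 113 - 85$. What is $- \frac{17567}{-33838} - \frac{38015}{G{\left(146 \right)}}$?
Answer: $\frac{194565743042}{9762263} \approx 19930.0$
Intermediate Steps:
$w = 28$
$x = \frac{121}{2}$ ($x = \left(- \frac{1}{2}\right) \left(-121\right) = \frac{121}{2} \approx 60.5$)
$C = \frac{28}{5} \approx 5.6$
$G{\left(A \right)} = - \frac{1154}{605}$ ($G{\left(A \right)} = -2 + \frac{28}{5 \cdot \frac{121}{2}} = -2 + \frac{28}{5} \cdot \frac{2}{121} = -2 + \frac{56}{605} = - \frac{1154}{605}$)
$- \frac{17567}{-33838} - \frac{38015}{G{\left(146 \right)}} = - \frac{17567}{-33838} - \frac{38015}{- \frac{1154}{605}} = \left(-17567\right) \left(- \frac{1}{33838}\right) - - \frac{22999075}{1154} = \frac{17567}{33838} + \frac{22999075}{1154} = \frac{194565743042}{9762263}$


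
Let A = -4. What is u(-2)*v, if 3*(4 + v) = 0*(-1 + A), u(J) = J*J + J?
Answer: -8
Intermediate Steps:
u(J) = J + J**2 (u(J) = J**2 + J = J + J**2)
v = -4 (v = -4 + (0*(-1 - 4))/3 = -4 + (0*(-5))/3 = -4 + (1/3)*0 = -4 + 0 = -4)
u(-2)*v = -2*(1 - 2)*(-4) = -2*(-1)*(-4) = 2*(-4) = -8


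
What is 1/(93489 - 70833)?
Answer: 1/22656 ≈ 4.4138e-5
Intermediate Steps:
1/(93489 - 70833) = 1/22656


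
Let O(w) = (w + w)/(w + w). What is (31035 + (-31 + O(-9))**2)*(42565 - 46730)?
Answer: -133009275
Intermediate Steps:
O(w) = 1 (O(w) = (2*w)/((2*w)) = (2*w)*(1/(2*w)) = 1)
(31035 + (-31 + O(-9))**2)*(42565 - 46730) = (31035 + (-31 + 1)**2)*(42565 - 46730) = (31035 + (-30)**2)*(-4165) = (31035 + 900)*(-4165) = 31935*(-4165) = -133009275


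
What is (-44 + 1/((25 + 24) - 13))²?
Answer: 2505889/1296 ≈ 1933.6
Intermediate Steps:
(-44 + 1/((25 + 24) - 13))² = (-44 + 1/(49 - 13))² = (-44 + 1/36)² = (-1583/36)² = 2505889/1296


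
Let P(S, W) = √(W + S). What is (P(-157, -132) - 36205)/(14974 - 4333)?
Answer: -36205/10641 + 17*I/10641 ≈ -3.4024 + 0.0015976*I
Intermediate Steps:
P(S, W) = √(S + W)
(P(-157, -132) - 36205)/(14974 - 4333) = (√(-157 - 132) - 36205)/(14974 - 4333) = (√(-289) - 36205)/10641 = (17*I - 36205)*(1/10641) = (-36205 + 17*I)*(1/10641) = -36205/10641 + 17*I/10641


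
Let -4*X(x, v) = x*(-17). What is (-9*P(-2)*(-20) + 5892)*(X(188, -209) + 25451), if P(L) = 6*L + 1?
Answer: 102690000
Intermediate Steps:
X(x, v) = 17*x/4 (X(x, v) = -x*(-17)/4 = -(-17)*x/4 = 17*x/4)
P(L) = 1 + 6*L
(-9*P(-2)*(-20) + 5892)*(X(188, -209) + 25451) = (-9*(1 + 6*(-2))*(-20) + 5892)*((17/4)*188 + 25451) = (-9*(1 - 12)*(-20) + 5892)*(799 + 25451) = (-9*(-11)*(-20) + 5892)*26250 = (99*(-20) + 5892)*26250 = (-1980 + 5892)*26250 = 3912*26250 = 102690000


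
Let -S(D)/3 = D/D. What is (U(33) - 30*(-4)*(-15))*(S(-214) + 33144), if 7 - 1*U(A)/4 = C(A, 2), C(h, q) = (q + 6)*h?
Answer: -93722748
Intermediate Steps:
C(h, q) = h*(6 + q) (C(h, q) = (6 + q)*h = h*(6 + q))
U(A) = 28 - 32*A (U(A) = 28 - 4*A*(6 + 2) = 28 - 4*A*8 = 28 - 32*A)
S(D) = -3 (S(D) = -3*D/D = -3*1 = -3)
(U(33) - 30*(-4)*(-15))*(S(-214) + 33144) = ((28 - 32*33) - 30*(-4)*(-15))*(-3 + 33144) = ((28 - 1056) + 120*(-15))*33141 = (-1028 - 1800)*33141 = -2828*33141 = -93722748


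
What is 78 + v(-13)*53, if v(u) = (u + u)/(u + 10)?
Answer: 1612/3 ≈ 537.33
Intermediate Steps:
v(u) = 2*u/(10 + u) (v(u) = (2*u)/(10 + u) = 2*u/(10 + u))
78 + v(-13)*53 = 78 + (2*(-13)/(10 - 13))*53 = 78 + (2*(-13)/(-3))*53 = 78 + (2*(-13)*(-1/3))*53 = 78 + (26/3)*53 = 78 + 1378/3 = 1612/3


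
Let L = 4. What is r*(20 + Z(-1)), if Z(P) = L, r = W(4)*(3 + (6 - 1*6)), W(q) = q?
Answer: 288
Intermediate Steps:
r = 12 (r = 4*(3 + (6 - 1*6)) = 4*(3 + (6 - 6)) = 4*(3 + 0) = 4*3 = 12)
Z(P) = 4
r*(20 + Z(-1)) = 12*(20 + 4) = 12*24 = 288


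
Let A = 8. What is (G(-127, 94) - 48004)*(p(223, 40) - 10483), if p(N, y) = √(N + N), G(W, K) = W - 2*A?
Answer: 504725001 - 48147*√446 ≈ 5.0371e+8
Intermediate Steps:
G(W, K) = -16 + W (G(W, K) = W - 2*8 = W - 16 = -16 + W)
p(N, y) = √2*√N (p(N, y) = √(2*N) = √2*√N)
(G(-127, 94) - 48004)*(p(223, 40) - 10483) = ((-16 - 127) - 48004)*(√2*√223 - 10483) = (-143 - 48004)*(√446 - 10483) = -48147*(-10483 + √446) = 504725001 - 48147*√446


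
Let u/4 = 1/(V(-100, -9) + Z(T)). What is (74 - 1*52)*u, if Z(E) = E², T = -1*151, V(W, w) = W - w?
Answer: 44/11355 ≈ 0.0038749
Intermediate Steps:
T = -151
u = 2/11355 (u = 4/((-100 - 1*(-9)) + (-151)²) = 4/((-100 + 9) + 22801) = 4/(-91 + 22801) = 4/22710 = 4*(1/22710) = 2/11355 ≈ 0.00017613)
(74 - 1*52)*u = (74 - 1*52)*(2/11355) = (74 - 52)*(2/11355) = 22*(2/11355) = 44/11355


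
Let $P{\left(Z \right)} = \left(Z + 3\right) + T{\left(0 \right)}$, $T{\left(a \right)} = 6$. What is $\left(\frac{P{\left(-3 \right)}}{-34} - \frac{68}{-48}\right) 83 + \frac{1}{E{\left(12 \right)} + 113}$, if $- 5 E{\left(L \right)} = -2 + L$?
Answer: $\frac{777031}{7548} \approx 102.95$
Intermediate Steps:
$P{\left(Z \right)} = 9 + Z$ ($P{\left(Z \right)} = \left(Z + 3\right) + 6 = \left(3 + Z\right) + 6 = 9 + Z$)
$E{\left(L \right)} = \frac{2}{5} - \frac{L}{5}$ ($E{\left(L \right)} = - \frac{-2 + L}{5} = \frac{2}{5} - \frac{L}{5}$)
$\left(\frac{P{\left(-3 \right)}}{-34} - \frac{68}{-48}\right) 83 + \frac{1}{E{\left(12 \right)} + 113} = \left(\frac{9 - 3}{-34} - \frac{68}{-48}\right) 83 + \frac{1}{\left(\frac{2}{5} - \frac{12}{5}\right) + 113} = \left(6 \left(- \frac{1}{34}\right) - - \frac{17}{12}\right) 83 + \frac{1}{\left(\frac{2}{5} - \frac{12}{5}\right) + 113} = \left(- \frac{3}{17} + \frac{17}{12}\right) 83 + \frac{1}{-2 + 113} = \frac{253}{204} \cdot 83 + \frac{1}{111} = \frac{20999}{204} + \frac{1}{111} = \frac{777031}{7548}$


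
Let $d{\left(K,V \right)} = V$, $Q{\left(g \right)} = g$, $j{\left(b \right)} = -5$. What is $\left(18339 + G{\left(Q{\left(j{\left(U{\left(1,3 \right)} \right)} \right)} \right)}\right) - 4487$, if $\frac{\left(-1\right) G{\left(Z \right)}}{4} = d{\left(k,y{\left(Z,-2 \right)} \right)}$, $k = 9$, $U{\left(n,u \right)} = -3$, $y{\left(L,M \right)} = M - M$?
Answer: $13852$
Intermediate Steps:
$y{\left(L,M \right)} = 0$
$G{\left(Z \right)} = 0$ ($G{\left(Z \right)} = \left(-4\right) 0 = 0$)
$\left(18339 + G{\left(Q{\left(j{\left(U{\left(1,3 \right)} \right)} \right)} \right)}\right) - 4487 = \left(18339 + 0\right) - 4487 = 18339 - 4487 = 13852$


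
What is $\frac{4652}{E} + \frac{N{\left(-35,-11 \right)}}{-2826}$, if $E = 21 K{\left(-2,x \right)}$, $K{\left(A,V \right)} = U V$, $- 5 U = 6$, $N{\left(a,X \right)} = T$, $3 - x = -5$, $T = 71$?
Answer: $- \frac{913949}{39564} \approx -23.101$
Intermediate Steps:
$x = 8$ ($x = 3 - -5 = 3 + 5 = 8$)
$N{\left(a,X \right)} = 71$
$U = - \frac{6}{5}$ ($U = \left(- \frac{1}{5}\right) 6 = - \frac{6}{5} \approx -1.2$)
$K{\left(A,V \right)} = - \frac{6 V}{5}$
$E = - \frac{1008}{5}$ ($E = 21 \left(\left(- \frac{6}{5}\right) 8\right) = 21 \left(- \frac{48}{5}\right) = - \frac{1008}{5} \approx -201.6$)
$\frac{4652}{E} + \frac{N{\left(-35,-11 \right)}}{-2826} = \frac{4652}{- \frac{1008}{5}} + \frac{71}{-2826} = 4652 \left(- \frac{5}{1008}\right) + 71 \left(- \frac{1}{2826}\right) = - \frac{5815}{252} - \frac{71}{2826} = - \frac{913949}{39564}$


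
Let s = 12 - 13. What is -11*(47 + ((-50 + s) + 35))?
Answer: -341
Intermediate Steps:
s = -1
-11*(47 + ((-50 + s) + 35)) = -11*(47 + ((-50 - 1) + 35)) = -11*(47 + (-51 + 35)) = -11*(47 - 16) = -11*31 = -341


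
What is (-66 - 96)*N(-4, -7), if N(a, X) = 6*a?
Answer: 3888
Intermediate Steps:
(-66 - 96)*N(-4, -7) = (-66 - 96)*(6*(-4)) = -162*(-24) = 3888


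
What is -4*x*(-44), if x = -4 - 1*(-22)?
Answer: 3168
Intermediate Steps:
x = 18 (x = -4 + 22 = 18)
-4*x*(-44) = -4*18*(-44) = -72*(-44) = 3168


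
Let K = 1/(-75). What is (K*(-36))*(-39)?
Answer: -468/25 ≈ -18.720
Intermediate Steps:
K = -1/75 ≈ -0.013333
(K*(-36))*(-39) = -1/75*(-36)*(-39) = (12/25)*(-39) = -468/25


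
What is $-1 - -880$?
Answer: $879$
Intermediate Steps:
$-1 - -880 = -1 + 880 = 879$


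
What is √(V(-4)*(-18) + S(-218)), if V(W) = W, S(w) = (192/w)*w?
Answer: 2*√66 ≈ 16.248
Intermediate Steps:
S(w) = 192
√(V(-4)*(-18) + S(-218)) = √(-4*(-18) + 192) = √(72 + 192) = √264 = 2*√66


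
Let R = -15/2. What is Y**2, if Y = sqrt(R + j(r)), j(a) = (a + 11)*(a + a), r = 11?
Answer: 953/2 ≈ 476.50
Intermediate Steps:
j(a) = 2*a*(11 + a) (j(a) = (11 + a)*(2*a) = 2*a*(11 + a))
R = -15/2 (R = (1/2)*(-15) = -15/2 ≈ -7.5000)
Y = sqrt(1906)/2 (Y = sqrt(-15/2 + 2*11*(11 + 11)) = sqrt(-15/2 + 2*11*22) = sqrt(-15/2 + 484) = sqrt(953/2) = sqrt(1906)/2 ≈ 21.829)
Y**2 = (sqrt(1906)/2)**2 = 953/2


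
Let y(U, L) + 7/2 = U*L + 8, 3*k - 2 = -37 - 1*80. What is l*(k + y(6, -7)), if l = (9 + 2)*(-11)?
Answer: 55055/6 ≈ 9175.8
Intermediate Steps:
k = -115/3 (k = 2/3 + (-37 - 1*80)/3 = 2/3 + (-37 - 80)/3 = 2/3 + (1/3)*(-117) = 2/3 - 39 = -115/3 ≈ -38.333)
y(U, L) = 9/2 + L*U (y(U, L) = -7/2 + (U*L + 8) = -7/2 + (L*U + 8) = -7/2 + (8 + L*U) = 9/2 + L*U)
l = -121 (l = 11*(-11) = -121)
l*(k + y(6, -7)) = -121*(-115/3 + (9/2 - 7*6)) = -121*(-115/3 + (9/2 - 42)) = -121*(-115/3 - 75/2) = -121*(-455/6) = 55055/6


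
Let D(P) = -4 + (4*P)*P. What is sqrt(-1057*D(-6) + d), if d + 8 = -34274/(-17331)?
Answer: I*sqrt(44449608662574)/17331 ≈ 384.69*I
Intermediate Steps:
D(P) = -4 + 4*P**2
d = -104374/17331 (d = -8 - 34274/(-17331) = -8 - 34274*(-1/17331) = -8 + 34274/17331 = -104374/17331 ≈ -6.0224)
sqrt(-1057*D(-6) + d) = sqrt(-1057*(-4 + 4*(-6)**2) - 104374/17331) = sqrt(-1057*(-4 + 4*36) - 104374/17331) = sqrt(-1057*(-4 + 144) - 104374/17331) = sqrt(-1057*140 - 104374/17331) = sqrt(-147980 - 104374/17331) = sqrt(-2564745754/17331) = I*sqrt(44449608662574)/17331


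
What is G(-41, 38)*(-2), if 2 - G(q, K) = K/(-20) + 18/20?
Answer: -6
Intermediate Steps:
G(q, K) = 11/10 + K/20 (G(q, K) = 2 - (K/(-20) + 18/20) = 2 - (K*(-1/20) + 18*(1/20)) = 2 - (-K/20 + 9/10) = 2 - (9/10 - K/20) = 2 + (-9/10 + K/20) = 11/10 + K/20)
G(-41, 38)*(-2) = (11/10 + (1/20)*38)*(-2) = (11/10 + 19/10)*(-2) = 3*(-2) = -6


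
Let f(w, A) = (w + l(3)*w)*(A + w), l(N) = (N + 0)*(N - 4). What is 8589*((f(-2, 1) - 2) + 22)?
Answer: 137424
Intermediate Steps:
l(N) = N*(-4 + N)
f(w, A) = -2*w*(A + w) (f(w, A) = (w + (3*(-4 + 3))*w)*(A + w) = (w + (3*(-1))*w)*(A + w) = (w - 3*w)*(A + w) = (-2*w)*(A + w) = -2*w*(A + w))
8589*((f(-2, 1) - 2) + 22) = 8589*((2*(-2)*(-1*1 - 1*(-2)) - 2) + 22) = 8589*((2*(-2)*(-1 + 2) - 2) + 22) = 8589*((2*(-2)*1 - 2) + 22) = 8589*((-4 - 2) + 22) = 8589*(-6 + 22) = 8589*16 = 137424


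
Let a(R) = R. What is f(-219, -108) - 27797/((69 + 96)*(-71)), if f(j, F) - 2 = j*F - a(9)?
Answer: 25184452/1065 ≈ 23647.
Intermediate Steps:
f(j, F) = -7 + F*j (f(j, F) = 2 + (j*F - 1*9) = 2 + (F*j - 9) = 2 + (-9 + F*j) = -7 + F*j)
f(-219, -108) - 27797/((69 + 96)*(-71)) = (-7 - 108*(-219)) - 27797/((69 + 96)*(-71)) = (-7 + 23652) - 27797/(165*(-71)) = 23645 - 27797/(-11715) = 23645 - 27797*(-1)/11715 = 23645 - 1*(-2527/1065) = 23645 + 2527/1065 = 25184452/1065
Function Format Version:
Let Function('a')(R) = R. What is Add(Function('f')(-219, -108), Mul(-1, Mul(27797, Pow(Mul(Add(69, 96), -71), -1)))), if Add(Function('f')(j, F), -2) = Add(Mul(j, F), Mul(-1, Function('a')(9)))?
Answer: Rational(25184452, 1065) ≈ 23647.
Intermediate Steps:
Function('f')(j, F) = Add(-7, Mul(F, j)) (Function('f')(j, F) = Add(2, Add(Mul(j, F), Mul(-1, 9))) = Add(2, Add(Mul(F, j), -9)) = Add(2, Add(-9, Mul(F, j))) = Add(-7, Mul(F, j)))
Add(Function('f')(-219, -108), Mul(-1, Mul(27797, Pow(Mul(Add(69, 96), -71), -1)))) = Add(Add(-7, Mul(-108, -219)), Mul(-1, Mul(27797, Pow(Mul(Add(69, 96), -71), -1)))) = Add(Add(-7, 23652), Mul(-1, Mul(27797, Pow(Mul(165, -71), -1)))) = Add(23645, Mul(-1, Mul(27797, Pow(-11715, -1)))) = Add(23645, Mul(-1, Mul(27797, Rational(-1, 11715)))) = Add(23645, Mul(-1, Rational(-2527, 1065))) = Add(23645, Rational(2527, 1065)) = Rational(25184452, 1065)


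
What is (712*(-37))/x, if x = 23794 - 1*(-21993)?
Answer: -26344/45787 ≈ -0.57536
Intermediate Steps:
x = 45787 (x = 23794 + 21993 = 45787)
(712*(-37))/x = (712*(-37))/45787 = -26344*1/45787 = -26344/45787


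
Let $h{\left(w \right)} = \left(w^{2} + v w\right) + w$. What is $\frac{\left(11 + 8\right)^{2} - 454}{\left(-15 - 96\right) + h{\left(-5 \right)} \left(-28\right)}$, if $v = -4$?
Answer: $\frac{93}{1231} \approx 0.075548$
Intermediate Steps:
$h{\left(w \right)} = w^{2} - 3 w$ ($h{\left(w \right)} = \left(w^{2} - 4 w\right) + w = w^{2} - 3 w$)
$\frac{\left(11 + 8\right)^{2} - 454}{\left(-15 - 96\right) + h{\left(-5 \right)} \left(-28\right)} = \frac{\left(11 + 8\right)^{2} - 454}{\left(-15 - 96\right) + - 5 \left(-3 - 5\right) \left(-28\right)} = \frac{19^{2} - 454}{\left(-15 - 96\right) + \left(-5\right) \left(-8\right) \left(-28\right)} = \frac{361 - 454}{-111 + 40 \left(-28\right)} = - \frac{93}{-111 - 1120} = - \frac{93}{-1231} = \left(-93\right) \left(- \frac{1}{1231}\right) = \frac{93}{1231}$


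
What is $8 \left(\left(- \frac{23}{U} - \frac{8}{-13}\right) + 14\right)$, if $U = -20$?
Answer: $\frac{8198}{65} \approx 126.12$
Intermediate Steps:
$8 \left(\left(- \frac{23}{U} - \frac{8}{-13}\right) + 14\right) = 8 \left(\left(- \frac{23}{-20} - \frac{8}{-13}\right) + 14\right) = 8 \left(\left(\left(-23\right) \left(- \frac{1}{20}\right) - - \frac{8}{13}\right) + 14\right) = 8 \left(\left(\frac{23}{20} + \frac{8}{13}\right) + 14\right) = 8 \left(\frac{459}{260} + 14\right) = 8 \cdot \frac{4099}{260} = \frac{8198}{65}$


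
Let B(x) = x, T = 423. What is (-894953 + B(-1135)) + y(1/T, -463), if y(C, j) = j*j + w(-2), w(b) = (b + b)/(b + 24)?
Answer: -7498911/11 ≈ -6.8172e+5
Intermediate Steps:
w(b) = 2*b/(24 + b) (w(b) = (2*b)/(24 + b) = 2*b/(24 + b))
y(C, j) = -2/11 + j² (y(C, j) = j*j + 2*(-2)/(24 - 2) = j² + 2*(-2)/22 = j² + 2*(-2)*(1/22) = j² - 2/11 = -2/11 + j²)
(-894953 + B(-1135)) + y(1/T, -463) = (-894953 - 1135) + (-2/11 + (-463)²) = -896088 + (-2/11 + 214369) = -896088 + 2358057/11 = -7498911/11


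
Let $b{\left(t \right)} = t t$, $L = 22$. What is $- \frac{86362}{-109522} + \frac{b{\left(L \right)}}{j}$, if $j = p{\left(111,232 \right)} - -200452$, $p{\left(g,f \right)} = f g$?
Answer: $\frac{222595892}{281526301} \approx 0.79068$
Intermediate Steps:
$b{\left(t \right)} = t^{2}$
$j = 226204$ ($j = 232 \cdot 111 - -200452 = 25752 + 200452 = 226204$)
$- \frac{86362}{-109522} + \frac{b{\left(L \right)}}{j} = - \frac{86362}{-109522} + \frac{22^{2}}{226204} = \left(-86362\right) \left(- \frac{1}{109522}\right) + 484 \cdot \frac{1}{226204} = \frac{43181}{54761} + \frac{11}{5141} = \frac{222595892}{281526301}$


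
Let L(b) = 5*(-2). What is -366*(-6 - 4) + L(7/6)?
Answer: 3650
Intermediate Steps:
L(b) = -10
-366*(-6 - 4) + L(7/6) = -366*(-6 - 4) - 10 = -366*(-10) - 10 = -122*(-30) - 10 = 3660 - 10 = 3650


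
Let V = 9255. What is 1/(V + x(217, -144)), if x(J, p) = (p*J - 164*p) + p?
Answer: 1/1479 ≈ 0.00067613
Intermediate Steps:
x(J, p) = -163*p + J*p (x(J, p) = (J*p - 164*p) + p = (-164*p + J*p) + p = -163*p + J*p)
1/(V + x(217, -144)) = 1/(9255 - 144*(-163 + 217)) = 1/(9255 - 144*54) = 1/(9255 - 7776) = 1/1479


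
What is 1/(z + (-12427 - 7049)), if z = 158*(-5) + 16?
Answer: -1/20250 ≈ -4.9383e-5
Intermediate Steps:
z = -774 (z = -790 + 16 = -774)
1/(z + (-12427 - 7049)) = 1/(-774 + (-12427 - 7049)) = 1/(-774 - 19476) = 1/(-20250) = -1/20250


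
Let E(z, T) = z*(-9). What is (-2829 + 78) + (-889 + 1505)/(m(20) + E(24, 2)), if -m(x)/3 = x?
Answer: -189973/69 ≈ -2753.2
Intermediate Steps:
E(z, T) = -9*z
m(x) = -3*x
(-2829 + 78) + (-889 + 1505)/(m(20) + E(24, 2)) = (-2829 + 78) + (-889 + 1505)/(-3*20 - 9*24) = -2751 + 616/(-60 - 216) = -2751 + 616/(-276) = -2751 + 616*(-1/276) = -2751 - 154/69 = -189973/69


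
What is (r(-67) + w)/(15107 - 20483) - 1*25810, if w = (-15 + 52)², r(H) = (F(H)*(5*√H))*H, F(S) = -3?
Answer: -138755929/5376 - 335*I*√67/1792 ≈ -25810.0 - 1.5302*I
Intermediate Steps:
r(H) = -15*H^(3/2) (r(H) = (-15*√H)*H = -15*H^(3/2))
w = 1369 (w = 37² = 1369)
(r(-67) + w)/(15107 - 20483) - 1*25810 = (-(-1005)*I*√67 + 1369)/(15107 - 20483) - 1*25810 = (-(-1005)*I*√67 + 1369)/(-5376) - 25810 = (1005*I*√67 + 1369)*(-1/5376) - 25810 = (1369 + 1005*I*√67)*(-1/5376) - 25810 = (-1369/5376 - 335*I*√67/1792) - 25810 = -138755929/5376 - 335*I*√67/1792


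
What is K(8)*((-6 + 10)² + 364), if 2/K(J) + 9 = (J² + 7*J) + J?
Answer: 760/119 ≈ 6.3866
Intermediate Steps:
K(J) = 2/(-9 + J² + 8*J) (K(J) = 2/(-9 + ((J² + 7*J) + J)) = 2/(-9 + (J² + 8*J)) = 2/(-9 + J² + 8*J))
K(8)*((-6 + 10)² + 364) = (2/(-9 + 8² + 8*8))*((-6 + 10)² + 364) = (2/(-9 + 64 + 64))*(4² + 364) = (2/119)*(16 + 364) = (2*(1/119))*380 = (2/119)*380 = 760/119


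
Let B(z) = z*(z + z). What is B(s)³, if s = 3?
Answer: 5832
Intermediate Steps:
B(z) = 2*z² (B(z) = z*(2*z) = 2*z²)
B(s)³ = (2*3²)³ = (2*9)³ = 18³ = 5832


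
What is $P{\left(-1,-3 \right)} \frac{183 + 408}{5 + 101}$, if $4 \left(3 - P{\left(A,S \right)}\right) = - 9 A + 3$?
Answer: $0$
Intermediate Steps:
$P{\left(A,S \right)} = \frac{9}{4} + \frac{9 A}{4}$ ($P{\left(A,S \right)} = 3 - \frac{- 9 A + 3}{4} = 3 - \frac{3 - 9 A}{4} = 3 + \left(- \frac{3}{4} + \frac{9 A}{4}\right) = \frac{9}{4} + \frac{9 A}{4}$)
$P{\left(-1,-3 \right)} \frac{183 + 408}{5 + 101} = \left(\frac{9}{4} + \frac{9}{4} \left(-1\right)\right) \frac{183 + 408}{5 + 101} = \left(\frac{9}{4} - \frac{9}{4}\right) \frac{591}{106} = 0 \cdot 591 \cdot \frac{1}{106} = 0 \cdot \frac{591}{106} = 0$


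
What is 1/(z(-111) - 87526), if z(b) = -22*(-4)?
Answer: -1/87438 ≈ -1.1437e-5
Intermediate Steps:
z(b) = 88
1/(z(-111) - 87526) = 1/(88 - 87526) = 1/(-87438) = -1/87438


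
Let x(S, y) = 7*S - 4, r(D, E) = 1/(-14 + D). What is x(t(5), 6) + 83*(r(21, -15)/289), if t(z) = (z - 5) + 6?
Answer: 76957/2023 ≈ 38.041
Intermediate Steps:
t(z) = 1 + z (t(z) = (-5 + z) + 6 = 1 + z)
x(S, y) = -4 + 7*S
x(t(5), 6) + 83*(r(21, -15)/289) = (-4 + 7*(1 + 5)) + 83*(1/((-14 + 21)*289)) = (-4 + 7*6) + 83*((1/289)/7) = (-4 + 42) + 83*((1/7)*(1/289)) = 38 + 83*(1/2023) = 38 + 83/2023 = 76957/2023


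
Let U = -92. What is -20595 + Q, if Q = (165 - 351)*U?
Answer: -3483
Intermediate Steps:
Q = 17112 (Q = (165 - 351)*(-92) = -186*(-92) = 17112)
-20595 + Q = -20595 + 17112 = -3483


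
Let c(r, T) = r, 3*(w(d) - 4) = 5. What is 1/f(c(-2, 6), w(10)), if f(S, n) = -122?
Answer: -1/122 ≈ -0.0081967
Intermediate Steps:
w(d) = 17/3 (w(d) = 4 + (1/3)*5 = 4 + 5/3 = 17/3)
1/f(c(-2, 6), w(10)) = 1/(-122) = -1/122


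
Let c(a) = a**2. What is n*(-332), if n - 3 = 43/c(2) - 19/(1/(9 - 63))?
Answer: -345197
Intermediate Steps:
n = 4159/4 (n = 3 + (43/(2**2) - 19/(1/(9 - 63))) = 3 + (43/4 - 19/(1/(-54))) = 3 + (43*(1/4) - 19/(-1/54)) = 3 + (43/4 - 19*(-54)) = 3 + (43/4 + 1026) = 3 + 4147/4 = 4159/4 ≈ 1039.8)
n*(-332) = (4159/4)*(-332) = -345197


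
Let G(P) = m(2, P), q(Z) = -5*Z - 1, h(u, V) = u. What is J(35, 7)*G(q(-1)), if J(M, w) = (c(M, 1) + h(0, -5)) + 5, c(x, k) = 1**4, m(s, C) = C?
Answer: 24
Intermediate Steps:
c(x, k) = 1
q(Z) = -1 - 5*Z
J(M, w) = 6 (J(M, w) = (1 + 0) + 5 = 1 + 5 = 6)
G(P) = P
J(35, 7)*G(q(-1)) = 6*(-1 - 5*(-1)) = 6*(-1 + 5) = 6*4 = 24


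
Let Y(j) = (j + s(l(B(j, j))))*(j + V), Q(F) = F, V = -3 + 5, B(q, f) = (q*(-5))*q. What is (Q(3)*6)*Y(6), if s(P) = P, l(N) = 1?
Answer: 1008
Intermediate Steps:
B(q, f) = -5*q² (B(q, f) = (-5*q)*q = -5*q²)
V = 2
Y(j) = (1 + j)*(2 + j) (Y(j) = (j + 1)*(j + 2) = (1 + j)*(2 + j))
(Q(3)*6)*Y(6) = (3*6)*(2 + 6² + 3*6) = 18*(2 + 36 + 18) = 18*56 = 1008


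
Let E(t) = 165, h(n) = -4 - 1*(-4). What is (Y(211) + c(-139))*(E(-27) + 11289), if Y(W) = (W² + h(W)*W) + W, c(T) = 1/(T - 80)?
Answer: 37402300126/73 ≈ 5.1236e+8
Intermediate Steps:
h(n) = 0 (h(n) = -4 + 4 = 0)
c(T) = 1/(-80 + T)
Y(W) = W + W² (Y(W) = (W² + 0*W) + W = (W² + 0) + W = W² + W = W + W²)
(Y(211) + c(-139))*(E(-27) + 11289) = (211*(1 + 211) + 1/(-80 - 139))*(165 + 11289) = (211*212 + 1/(-219))*11454 = (44732 - 1/219)*11454 = (9796307/219)*11454 = 37402300126/73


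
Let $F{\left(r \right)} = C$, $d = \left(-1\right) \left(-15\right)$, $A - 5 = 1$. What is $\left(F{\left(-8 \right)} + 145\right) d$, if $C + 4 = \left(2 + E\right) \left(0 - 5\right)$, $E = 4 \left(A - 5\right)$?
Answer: $1665$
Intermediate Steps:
$A = 6$ ($A = 5 + 1 = 6$)
$E = 4$ ($E = 4 \left(6 - 5\right) = 4 \cdot 1 = 4$)
$d = 15$
$C = -34$ ($C = -4 + \left(2 + 4\right) \left(0 - 5\right) = -4 + 6 \left(-5\right) = -4 - 30 = -34$)
$F{\left(r \right)} = -34$
$\left(F{\left(-8 \right)} + 145\right) d = \left(-34 + 145\right) 15 = 111 \cdot 15 = 1665$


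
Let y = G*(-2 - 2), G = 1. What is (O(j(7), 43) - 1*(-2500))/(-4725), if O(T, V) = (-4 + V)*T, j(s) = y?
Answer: -2344/4725 ≈ -0.49608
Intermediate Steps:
y = -4 (y = 1*(-2 - 2) = 1*(-4) = -4)
j(s) = -4
O(T, V) = T*(-4 + V)
(O(j(7), 43) - 1*(-2500))/(-4725) = (-4*(-4 + 43) - 1*(-2500))/(-4725) = (-4*39 + 2500)*(-1/4725) = (-156 + 2500)*(-1/4725) = 2344*(-1/4725) = -2344/4725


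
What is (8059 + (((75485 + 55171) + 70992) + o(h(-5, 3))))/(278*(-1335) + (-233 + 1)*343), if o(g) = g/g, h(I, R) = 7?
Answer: -104854/225353 ≈ -0.46529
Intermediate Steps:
o(g) = 1
(8059 + (((75485 + 55171) + 70992) + o(h(-5, 3))))/(278*(-1335) + (-233 + 1)*343) = (8059 + (((75485 + 55171) + 70992) + 1))/(278*(-1335) + (-233 + 1)*343) = (8059 + ((130656 + 70992) + 1))/(-371130 - 232*343) = (8059 + (201648 + 1))/(-371130 - 79576) = (8059 + 201649)/(-450706) = 209708*(-1/450706) = -104854/225353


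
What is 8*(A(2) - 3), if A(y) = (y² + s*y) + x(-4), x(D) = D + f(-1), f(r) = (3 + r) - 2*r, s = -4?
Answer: -56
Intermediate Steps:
f(r) = 3 - r
x(D) = 4 + D (x(D) = D + (3 - 1*(-1)) = D + (3 + 1) = D + 4 = 4 + D)
A(y) = y² - 4*y (A(y) = (y² - 4*y) + (4 - 4) = (y² - 4*y) + 0 = y² - 4*y)
8*(A(2) - 3) = 8*(2*(-4 + 2) - 3) = 8*(2*(-2) - 3) = 8*(-4 - 3) = 8*(-7) = -56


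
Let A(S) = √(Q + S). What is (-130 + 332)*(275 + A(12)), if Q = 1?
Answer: 55550 + 202*√13 ≈ 56278.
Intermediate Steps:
A(S) = √(1 + S)
(-130 + 332)*(275 + A(12)) = (-130 + 332)*(275 + √(1 + 12)) = 202*(275 + √13) = 55550 + 202*√13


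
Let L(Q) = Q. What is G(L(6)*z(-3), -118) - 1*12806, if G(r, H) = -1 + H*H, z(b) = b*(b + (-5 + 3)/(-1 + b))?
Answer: 1117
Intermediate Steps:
z(b) = b*(b - 2/(-1 + b))
G(r, H) = -1 + H²
G(L(6)*z(-3), -118) - 1*12806 = (-1 + (-118)²) - 1*12806 = (-1 + 13924) - 12806 = 13923 - 12806 = 1117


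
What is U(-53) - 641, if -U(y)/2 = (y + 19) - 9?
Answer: -555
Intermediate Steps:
U(y) = -20 - 2*y (U(y) = -2*((y + 19) - 9) = -2*((19 + y) - 9) = -2*(10 + y) = -20 - 2*y)
U(-53) - 641 = (-20 - 2*(-53)) - 641 = (-20 + 106) - 641 = 86 - 641 = -555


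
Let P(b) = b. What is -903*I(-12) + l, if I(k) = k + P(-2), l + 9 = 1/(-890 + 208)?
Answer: 8615705/682 ≈ 12633.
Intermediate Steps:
l = -6139/682 (l = -9 + 1/(-890 + 208) = -9 + 1/(-682) = -9 - 1/682 = -6139/682 ≈ -9.0015)
I(k) = -2 + k (I(k) = k - 2 = -2 + k)
-903*I(-12) + l = -903*(-2 - 12) - 6139/682 = -903*(-14) - 6139/682 = 12642 - 6139/682 = 8615705/682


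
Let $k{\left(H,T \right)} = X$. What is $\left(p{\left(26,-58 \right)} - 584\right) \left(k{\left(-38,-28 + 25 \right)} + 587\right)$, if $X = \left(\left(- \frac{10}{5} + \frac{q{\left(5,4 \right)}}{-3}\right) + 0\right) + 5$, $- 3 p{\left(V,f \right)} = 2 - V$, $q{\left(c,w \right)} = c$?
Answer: $-338880$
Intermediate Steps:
$p{\left(V,f \right)} = - \frac{2}{3} + \frac{V}{3}$ ($p{\left(V,f \right)} = - \frac{2 - V}{3} = - \frac{2}{3} + \frac{V}{3}$)
$X = \frac{4}{3}$ ($X = \left(\left(- \frac{10}{5} + \frac{5}{-3}\right) + 0\right) + 5 = \left(\left(\left(-10\right) \frac{1}{5} + 5 \left(- \frac{1}{3}\right)\right) + 0\right) + 5 = \left(\left(-2 - \frac{5}{3}\right) + 0\right) + 5 = \left(- \frac{11}{3} + 0\right) + 5 = - \frac{11}{3} + 5 = \frac{4}{3} \approx 1.3333$)
$k{\left(H,T \right)} = \frac{4}{3}$
$\left(p{\left(26,-58 \right)} - 584\right) \left(k{\left(-38,-28 + 25 \right)} + 587\right) = \left(\left(- \frac{2}{3} + \frac{1}{3} \cdot 26\right) - 584\right) \left(\frac{4}{3} + 587\right) = \left(\left(- \frac{2}{3} + \frac{26}{3}\right) - 584\right) \frac{1765}{3} = \left(8 - 584\right) \frac{1765}{3} = \left(-576\right) \frac{1765}{3} = -338880$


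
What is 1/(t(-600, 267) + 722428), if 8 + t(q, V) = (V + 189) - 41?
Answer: 1/722835 ≈ 1.3834e-6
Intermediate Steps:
t(q, V) = 140 + V (t(q, V) = -8 + ((V + 189) - 41) = -8 + ((189 + V) - 41) = -8 + (148 + V) = 140 + V)
1/(t(-600, 267) + 722428) = 1/((140 + 267) + 722428) = 1/(407 + 722428) = 1/722835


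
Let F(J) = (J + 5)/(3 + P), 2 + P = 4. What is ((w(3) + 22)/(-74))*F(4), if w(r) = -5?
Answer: -153/370 ≈ -0.41351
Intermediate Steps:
P = 2 (P = -2 + 4 = 2)
F(J) = 1 + J/5 (F(J) = (J + 5)/(3 + 2) = (5 + J)/5 = (5 + J)*(1/5) = 1 + J/5)
((w(3) + 22)/(-74))*F(4) = ((-5 + 22)/(-74))*(1 + (1/5)*4) = (-1/74*17)*(1 + 4/5) = -17/74*9/5 = -153/370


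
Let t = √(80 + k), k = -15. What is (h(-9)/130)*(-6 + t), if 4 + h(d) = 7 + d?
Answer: 18/65 - 3*√65/65 ≈ -0.095181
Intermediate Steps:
h(d) = 3 + d (h(d) = -4 + (7 + d) = 3 + d)
t = √65 (t = √(80 - 15) = √65 ≈ 8.0623)
(h(-9)/130)*(-6 + t) = ((3 - 9)/130)*(-6 + √65) = (-6*1/130)*(-6 + √65) = -3*(-6 + √65)/65 = 18/65 - 3*√65/65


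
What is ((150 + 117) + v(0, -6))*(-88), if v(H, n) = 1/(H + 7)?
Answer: -164560/7 ≈ -23509.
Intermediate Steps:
v(H, n) = 1/(7 + H)
((150 + 117) + v(0, -6))*(-88) = ((150 + 117) + 1/(7 + 0))*(-88) = (267 + 1/7)*(-88) = (267 + ⅐)*(-88) = (1870/7)*(-88) = -164560/7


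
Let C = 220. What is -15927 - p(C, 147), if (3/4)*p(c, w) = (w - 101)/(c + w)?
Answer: -17535811/1101 ≈ -15927.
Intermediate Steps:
p(c, w) = 4*(-101 + w)/(3*(c + w)) (p(c, w) = 4*((w - 101)/(c + w))/3 = 4*((-101 + w)/(c + w))/3 = 4*(-101 + w)/(3*(c + w)))
-15927 - p(C, 147) = -15927 - 4*(-101 + 147)/(3*(220 + 147)) = -15927 - 4*46/(3*367) = -15927 - 1*184/1101 = -15927 - 184/1101 = -17535811/1101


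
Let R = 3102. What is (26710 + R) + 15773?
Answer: 45585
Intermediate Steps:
(26710 + R) + 15773 = (26710 + 3102) + 15773 = 29812 + 15773 = 45585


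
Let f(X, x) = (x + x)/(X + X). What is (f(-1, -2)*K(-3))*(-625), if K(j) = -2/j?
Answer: -2500/3 ≈ -833.33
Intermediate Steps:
f(X, x) = x/X (f(X, x) = (2*x)/((2*X)) = (2*x)*(1/(2*X)) = x/X)
(f(-1, -2)*K(-3))*(-625) = ((-2/(-1))*(-2/(-3)))*(-625) = ((-2*(-1))*(-2*(-⅓)))*(-625) = (2*(⅔))*(-625) = (4/3)*(-625) = -2500/3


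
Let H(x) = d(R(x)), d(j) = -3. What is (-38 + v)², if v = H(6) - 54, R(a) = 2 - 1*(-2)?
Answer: 9025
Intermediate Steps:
R(a) = 4 (R(a) = 2 + 2 = 4)
H(x) = -3
v = -57 (v = -3 - 54 = -57)
(-38 + v)² = (-38 - 57)² = (-95)² = 9025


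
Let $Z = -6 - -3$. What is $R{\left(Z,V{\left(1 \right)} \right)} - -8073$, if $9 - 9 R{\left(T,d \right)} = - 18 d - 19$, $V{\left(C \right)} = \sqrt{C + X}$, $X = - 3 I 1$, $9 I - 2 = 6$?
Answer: $\frac{72685}{9} + \frac{2 i \sqrt{15}}{3} \approx 8076.1 + 2.582 i$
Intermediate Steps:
$Z = -3$ ($Z = -6 + 3 = -3$)
$I = \frac{8}{9}$ ($I = \frac{2}{9} + \frac{1}{9} \cdot 6 = \frac{2}{9} + \frac{2}{3} = \frac{8}{9} \approx 0.88889$)
$X = - \frac{8}{3}$ ($X = \left(-3\right) \frac{8}{9} \cdot 1 = \left(- \frac{8}{3}\right) 1 = - \frac{8}{3} \approx -2.6667$)
$V{\left(C \right)} = \sqrt{- \frac{8}{3} + C}$ ($V{\left(C \right)} = \sqrt{C - \frac{8}{3}} = \sqrt{- \frac{8}{3} + C}$)
$R{\left(T,d \right)} = \frac{28}{9} + 2 d$ ($R{\left(T,d \right)} = 1 - \frac{- 18 d - 19}{9} = 1 - \frac{-19 - 18 d}{9} = 1 + \left(\frac{19}{9} + 2 d\right) = \frac{28}{9} + 2 d$)
$R{\left(Z,V{\left(1 \right)} \right)} - -8073 = \left(\frac{28}{9} + 2 \frac{\sqrt{-24 + 9 \cdot 1}}{3}\right) - -8073 = \left(\frac{28}{9} + 2 \frac{\sqrt{-24 + 9}}{3}\right) + 8073 = \left(\frac{28}{9} + 2 \frac{\sqrt{-15}}{3}\right) + 8073 = \left(\frac{28}{9} + 2 \frac{i \sqrt{15}}{3}\right) + 8073 = \left(\frac{28}{9} + \frac{2 i \sqrt{15}}{3}\right) + 8073 = \frac{72685}{9} + \frac{2 i \sqrt{15}}{3}$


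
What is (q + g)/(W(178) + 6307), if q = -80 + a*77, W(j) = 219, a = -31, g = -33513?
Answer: -17990/3263 ≈ -5.5133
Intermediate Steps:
q = -2467 (q = -80 - 31*77 = -80 - 2387 = -2467)
(q + g)/(W(178) + 6307) = (-2467 - 33513)/(219 + 6307) = -35980/6526 = -35980*1/6526 = -17990/3263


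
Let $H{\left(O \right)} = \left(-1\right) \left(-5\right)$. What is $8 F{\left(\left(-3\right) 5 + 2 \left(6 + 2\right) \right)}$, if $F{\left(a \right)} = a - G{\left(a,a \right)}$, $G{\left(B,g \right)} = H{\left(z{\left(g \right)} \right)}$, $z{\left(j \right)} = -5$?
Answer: $-32$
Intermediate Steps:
$H{\left(O \right)} = 5$
$G{\left(B,g \right)} = 5$
$F{\left(a \right)} = -5 + a$ ($F{\left(a \right)} = a - 5 = -5 + a$)
$8 F{\left(\left(-3\right) 5 + 2 \left(6 + 2\right) \right)} = 8 \left(-5 + \left(\left(-3\right) 5 + 2 \left(6 + 2\right)\right)\right) = 8 \left(-5 + \left(-15 + 2 \cdot 8\right)\right) = 8 \left(-5 + \left(-15 + 16\right)\right) = 8 \left(-5 + 1\right) = 8 \left(-4\right) = -32$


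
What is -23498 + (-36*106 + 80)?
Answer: -27234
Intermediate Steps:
-23498 + (-36*106 + 80) = -23498 + (-3816 + 80) = -23498 - 3736 = -27234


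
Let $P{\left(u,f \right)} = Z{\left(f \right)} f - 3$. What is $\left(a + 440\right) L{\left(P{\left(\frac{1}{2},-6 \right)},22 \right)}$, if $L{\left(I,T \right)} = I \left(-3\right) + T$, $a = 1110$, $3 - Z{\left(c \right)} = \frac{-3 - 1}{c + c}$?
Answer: $122450$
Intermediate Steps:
$Z{\left(c \right)} = 3 + \frac{2}{c}$ ($Z{\left(c \right)} = 3 - \frac{-3 - 1}{c + c} = 3 - - \frac{4}{2 c} = 3 - - 4 \frac{1}{2 c} = 3 - - \frac{2}{c} = 3 + \frac{2}{c}$)
$P{\left(u,f \right)} = -3 + f \left(3 + \frac{2}{f}\right)$ ($P{\left(u,f \right)} = \left(3 + \frac{2}{f}\right) f - 3 = f \left(3 + \frac{2}{f}\right) - 3 = -3 + f \left(3 + \frac{2}{f}\right)$)
$L{\left(I,T \right)} = T - 3 I$ ($L{\left(I,T \right)} = - 3 I + T = T - 3 I$)
$\left(a + 440\right) L{\left(P{\left(\frac{1}{2},-6 \right)},22 \right)} = \left(1110 + 440\right) \left(22 - 3 \left(-1 + 3 \left(-6\right)\right)\right) = 1550 \left(22 - 3 \left(-1 - 18\right)\right) = 1550 \left(22 - -57\right) = 1550 \left(22 + 57\right) = 1550 \cdot 79 = 122450$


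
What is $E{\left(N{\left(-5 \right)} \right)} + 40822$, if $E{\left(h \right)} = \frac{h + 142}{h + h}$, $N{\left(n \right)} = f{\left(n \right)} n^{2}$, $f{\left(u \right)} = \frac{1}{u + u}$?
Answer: $\frac{407941}{10} \approx 40794.0$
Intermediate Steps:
$f{\left(u \right)} = \frac{1}{2 u}$
$N{\left(n \right)} = \frac{n}{2}$ ($N{\left(n \right)} = \frac{1}{2 n} n^{2} = \frac{n}{2}$)
$E{\left(h \right)} = \frac{142 + h}{2 h}$
$E{\left(N{\left(-5 \right)} \right)} + 40822 = \frac{142 + \frac{1}{2} \left(-5\right)}{2 \cdot \frac{1}{2} \left(-5\right)} + 40822 = \frac{142 - \frac{5}{2}}{2 \left(- \frac{5}{2}\right)} + 40822 = \frac{1}{2} \left(- \frac{2}{5}\right) \frac{279}{2} + 40822 = - \frac{279}{10} + 40822 = \frac{407941}{10}$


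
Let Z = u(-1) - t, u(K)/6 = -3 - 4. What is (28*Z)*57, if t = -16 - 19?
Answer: -11172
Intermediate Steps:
u(K) = -42 (u(K) = 6*(-3 - 4) = 6*(-7) = -42)
t = -35
Z = -7 (Z = -42 - 1*(-35) = -42 + 35 = -7)
(28*Z)*57 = (28*(-7))*57 = -196*57 = -11172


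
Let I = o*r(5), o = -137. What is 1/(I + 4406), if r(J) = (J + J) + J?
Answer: 1/2351 ≈ 0.00042535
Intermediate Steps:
r(J) = 3*J (r(J) = 2*J + J = 3*J)
I = -2055 (I = -411*5 = -137*15 = -2055)
1/(I + 4406) = 1/(-2055 + 4406) = 1/2351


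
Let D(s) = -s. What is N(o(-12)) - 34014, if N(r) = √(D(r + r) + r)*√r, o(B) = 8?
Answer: -34014 + 8*I ≈ -34014.0 + 8.0*I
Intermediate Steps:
N(r) = √r*√(-r) (N(r) = √(-(r + r) + r)*√r = √(-2*r + r)*√r = √(-r)*√r = √r*√(-r))
N(o(-12)) - 34014 = √8*√(-1*8) - 34014 = (2*√2)*√(-8) - 34014 = (2*√2)*(2*I*√2) - 34014 = 8*I - 34014 = -34014 + 8*I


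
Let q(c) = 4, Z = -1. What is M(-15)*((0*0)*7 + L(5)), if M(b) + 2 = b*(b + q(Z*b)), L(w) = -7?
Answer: -1141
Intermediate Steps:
M(b) = -2 + b*(4 + b) (M(b) = -2 + b*(b + 4) = -2 + b*(4 + b))
M(-15)*((0*0)*7 + L(5)) = (-2 + (-15)**2 + 4*(-15))*((0*0)*7 - 7) = (-2 + 225 - 60)*(0*7 - 7) = 163*(0 - 7) = 163*(-7) = -1141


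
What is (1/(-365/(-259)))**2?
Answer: 67081/133225 ≈ 0.50352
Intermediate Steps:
(1/(-365/(-259)))**2 = (1/(-365*(-1/259)))**2 = (1/(365/259))**2 = (259/365)**2 = 67081/133225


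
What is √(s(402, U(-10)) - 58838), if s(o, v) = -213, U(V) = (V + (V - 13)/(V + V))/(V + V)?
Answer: I*√59051 ≈ 243.0*I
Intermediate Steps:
U(V) = (V + (-13 + V)/(2*V))/(2*V) (U(V) = (V + (-13 + V)/((2*V)))/((2*V)) = (V + (-13 + V)*(1/(2*V)))*(1/(2*V)) = (V + (-13 + V)/(2*V))*(1/(2*V)) = (V + (-13 + V)/(2*V))/(2*V))
√(s(402, U(-10)) - 58838) = √(-213 - 58838) = √(-59051) = I*√59051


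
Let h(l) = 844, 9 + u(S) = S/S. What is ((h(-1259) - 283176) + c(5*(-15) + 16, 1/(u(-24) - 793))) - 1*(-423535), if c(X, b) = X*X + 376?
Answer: 145060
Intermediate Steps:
u(S) = -8 (u(S) = -9 + S/S = -9 + 1 = -8)
c(X, b) = 376 + X**2 (c(X, b) = X**2 + 376 = 376 + X**2)
((h(-1259) - 283176) + c(5*(-15) + 16, 1/(u(-24) - 793))) - 1*(-423535) = ((844 - 283176) + (376 + (5*(-15) + 16)**2)) - 1*(-423535) = (-282332 + (376 + (-75 + 16)**2)) + 423535 = (-282332 + (376 + (-59)**2)) + 423535 = (-282332 + (376 + 3481)) + 423535 = (-282332 + 3857) + 423535 = -278475 + 423535 = 145060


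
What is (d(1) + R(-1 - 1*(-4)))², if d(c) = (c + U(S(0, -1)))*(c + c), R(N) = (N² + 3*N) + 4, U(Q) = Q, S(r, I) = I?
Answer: 484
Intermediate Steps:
R(N) = 4 + N² + 3*N
d(c) = 2*c*(-1 + c) (d(c) = (c - 1)*(c + c) = (-1 + c)*(2*c) = 2*c*(-1 + c))
(d(1) + R(-1 - 1*(-4)))² = (2*1*(-1 + 1) + (4 + (-1 - 1*(-4))² + 3*(-1 - 1*(-4))))² = (2*1*0 + (4 + (-1 + 4)² + 3*(-1 + 4)))² = (0 + (4 + 3² + 3*3))² = (0 + (4 + 9 + 9))² = (0 + 22)² = 22² = 484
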